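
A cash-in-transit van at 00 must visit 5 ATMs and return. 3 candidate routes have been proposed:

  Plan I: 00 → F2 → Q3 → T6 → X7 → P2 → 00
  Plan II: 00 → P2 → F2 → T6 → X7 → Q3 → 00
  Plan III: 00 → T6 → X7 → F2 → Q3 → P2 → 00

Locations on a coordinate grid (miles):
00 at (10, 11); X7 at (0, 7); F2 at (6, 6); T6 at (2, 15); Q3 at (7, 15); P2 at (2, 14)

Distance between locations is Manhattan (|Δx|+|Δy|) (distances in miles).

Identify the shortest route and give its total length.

Plan I: 9 + 10 + 5 + 10 + 9 + 11 = 54
Plan II: 11 + 12 + 13 + 10 + 15 + 7 = 68
Plan III: 12 + 10 + 7 + 10 + 6 + 11 = 56

54 miles — Plan I is the shortest.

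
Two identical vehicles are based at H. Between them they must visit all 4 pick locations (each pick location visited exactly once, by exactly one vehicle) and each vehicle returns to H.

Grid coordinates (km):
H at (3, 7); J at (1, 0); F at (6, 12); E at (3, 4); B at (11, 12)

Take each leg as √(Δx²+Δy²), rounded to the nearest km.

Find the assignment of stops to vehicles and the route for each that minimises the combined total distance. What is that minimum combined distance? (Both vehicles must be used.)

Minimum combined distance: 34 km.

Check every non-empty split of the stops between the two vehicles; for each half take its own optimal tour:
  {J} + {F, E, B}: 14 + 25 = 39
  {F} + {J, E, B}: 12 + 31 = 43
  {J, F} + {E, B}: 26 + 23 = 49
  {E} + {J, F, B}: 6 + 34 = 40
  {J, E} + {F, B}: 14 + 20 = 34
  {F, E} + {J, B}: 18 + 32 = 50
  … (7 splits in total)
Best: vehicle 1 H → J → E → H = 14; vehicle 2 H → F → B → H = 20; combined 34.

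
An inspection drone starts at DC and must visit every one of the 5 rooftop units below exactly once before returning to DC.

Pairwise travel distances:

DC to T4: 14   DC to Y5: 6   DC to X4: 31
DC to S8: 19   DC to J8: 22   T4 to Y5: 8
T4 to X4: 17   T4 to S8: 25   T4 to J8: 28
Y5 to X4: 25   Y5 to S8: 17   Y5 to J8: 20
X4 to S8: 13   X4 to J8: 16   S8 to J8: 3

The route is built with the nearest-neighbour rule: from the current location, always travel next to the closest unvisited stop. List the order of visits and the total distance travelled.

Total distance 69 via the nearest-neighbour route DC → Y5 → T4 → X4 → S8 → J8 → DC.

From DC: distances to unvisited — Y5=6, T4=14, S8=19, J8=22, X4=31. Nearest is Y5 (6).
From Y5: distances to unvisited — T4=8, S8=17, J8=20, X4=25. Nearest is T4 (8).
From T4: distances to unvisited — X4=17, S8=25, J8=28. Nearest is X4 (17).
From X4: distances to unvisited — S8=13, J8=16. Nearest is S8 (13).
From S8: distances to unvisited — J8=3. Nearest is J8 (3).
Return J8→DC: 22.
Total = 6 + 8 + 17 + 13 + 3 + 22 = 69.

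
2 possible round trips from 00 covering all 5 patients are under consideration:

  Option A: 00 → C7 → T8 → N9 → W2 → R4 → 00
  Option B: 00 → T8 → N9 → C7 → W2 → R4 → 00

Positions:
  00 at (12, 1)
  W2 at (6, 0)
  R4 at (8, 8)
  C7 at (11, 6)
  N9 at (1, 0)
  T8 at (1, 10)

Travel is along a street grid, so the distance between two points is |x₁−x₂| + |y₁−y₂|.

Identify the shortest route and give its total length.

Option A: 6 + 14 + 10 + 5 + 10 + 11 = 56
Option B: 20 + 10 + 16 + 11 + 10 + 11 = 78

Shortest is Option A, total 56.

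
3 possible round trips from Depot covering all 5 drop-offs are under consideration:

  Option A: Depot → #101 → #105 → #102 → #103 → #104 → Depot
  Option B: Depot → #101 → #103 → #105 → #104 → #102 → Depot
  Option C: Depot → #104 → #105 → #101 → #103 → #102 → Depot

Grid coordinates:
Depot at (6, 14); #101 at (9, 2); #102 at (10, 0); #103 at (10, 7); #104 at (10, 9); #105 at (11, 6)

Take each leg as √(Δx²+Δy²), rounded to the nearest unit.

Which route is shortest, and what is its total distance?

Shortest is Option A, total 37.

Option A: 12 + 4 + 6 + 7 + 2 + 6 = 37
Option B: 12 + 5 + 1 + 3 + 9 + 15 = 45
Option C: 6 + 3 + 4 + 5 + 7 + 15 = 40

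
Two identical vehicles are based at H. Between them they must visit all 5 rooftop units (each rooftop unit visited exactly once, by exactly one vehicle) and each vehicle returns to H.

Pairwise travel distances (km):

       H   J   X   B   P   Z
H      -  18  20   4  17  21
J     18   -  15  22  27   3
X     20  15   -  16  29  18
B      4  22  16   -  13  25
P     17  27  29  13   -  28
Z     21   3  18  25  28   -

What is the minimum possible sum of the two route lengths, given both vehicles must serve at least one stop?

Try each way of splitting the stops between the two vehicles (each non-empty) and, for each split, find the best tour for each vehicle:
  {J} + {X, B, P, Z}: 36 + 83 = 119
  {X} + {J, B, P, Z}: 40 + 66 = 106
  {J, X} + {B, P, Z}: 53 + 66 = 119
  {B} + {J, X, P, Z}: 8 + 83 = 91
  {J, B} + {X, P, Z}: 44 + 83 = 127
  {X, B} + {J, P, Z}: 40 + 66 = 106
  … (15 splits in total)
Best: vehicle 1 H → B → H = 8; vehicle 2 H → X → J → Z → P → H = 83; combined 91.

Minimum combined distance: 91 km.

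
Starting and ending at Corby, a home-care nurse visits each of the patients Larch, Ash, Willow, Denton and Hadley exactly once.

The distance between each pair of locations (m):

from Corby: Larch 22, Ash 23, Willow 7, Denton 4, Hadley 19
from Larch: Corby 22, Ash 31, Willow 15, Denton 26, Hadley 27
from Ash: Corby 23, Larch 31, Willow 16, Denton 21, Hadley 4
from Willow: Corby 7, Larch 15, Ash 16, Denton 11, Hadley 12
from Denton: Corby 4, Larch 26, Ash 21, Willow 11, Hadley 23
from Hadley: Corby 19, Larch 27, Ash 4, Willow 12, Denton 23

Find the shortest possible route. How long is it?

There are 60 distinct closed tours to check (reversals are equivalent).
Corby→Larch→Ash→Willow→Denton→Hadley→Corby: 22+31+16+11+23+19 = 122
Corby→Larch→Ash→Willow→Hadley→Denton→Corby: 22+31+16+12+23+4 = 108
Corby→Larch→Ash→Denton→Willow→Hadley→Corby: 22+31+21+11+12+19 = 116
Corby→Larch→Ash→Denton→Hadley→Willow→Corby: 22+31+21+23+12+7 = 116
Corby→Larch→Ash→Hadley→Willow→Denton→Corby: 22+31+4+12+11+4 = 84
Corby→Larch→Ash→Hadley→Denton→Willow→Corby: 22+31+4+23+11+7 = 98
Corby→Larch→Willow→Ash→Denton→Hadley→Corby: 22+15+16+21+23+19 = 116
Corby→Larch→Willow→Ash→Hadley→Denton→Corby: 22+15+16+4+23+4 = 84
Corby→Larch→Willow→Denton→Ash→Hadley→Corby: 22+15+11+21+4+19 = 92
Corby→Larch→Willow→Denton→Hadley→Ash→Corby: 22+15+11+23+4+23 = 98
Corby→Larch→Willow→Hadley→Ash→Denton→Corby: 22+15+12+4+21+4 = 78
Corby→Larch→Willow→Hadley→Denton→Ash→Corby: 22+15+12+23+21+23 = 116
Corby→Larch→Denton→Ash→Willow→Hadley→Corby: 22+26+21+16+12+19 = 116
Corby→Larch→Denton→Ash→Hadley→Willow→Corby: 22+26+21+4+12+7 = 92
… (46 more)
The minimum is 78.
One optimal route: Corby → Larch → Willow → Hadley → Ash → Denton → Corby (or its reverse).

Shortest round trip = 78 m.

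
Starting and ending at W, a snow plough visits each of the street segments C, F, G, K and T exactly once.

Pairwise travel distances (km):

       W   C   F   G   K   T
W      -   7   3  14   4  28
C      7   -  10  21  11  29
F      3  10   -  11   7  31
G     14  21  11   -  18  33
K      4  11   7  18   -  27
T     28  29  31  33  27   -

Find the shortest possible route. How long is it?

W → C → F → G → K → T → W: 7+10+11+18+27+28 = 101
W → C → F → G → T → K → W: 7+10+11+33+27+4 = 92
W → C → F → K → G → T → W: 7+10+7+18+33+28 = 103
W → C → F → K → T → G → W: 7+10+7+27+33+14 = 98
W → C → F → T → G → K → W: 7+10+31+33+18+4 = 103
W → C → F → T → K → G → W: 7+10+31+27+18+14 = 107
W → C → G → F → K → T → W: 7+21+11+7+27+28 = 101
W → C → G → F → T → K → W: 7+21+11+31+27+4 = 101
W → C → G → K → F → T → W: 7+21+18+7+31+28 = 112
W → C → G → K → T → F → W: 7+21+18+27+31+3 = 107
W → C → G → T → F → K → W: 7+21+33+31+7+4 = 103
W → C → G → T → K → F → W: 7+21+33+27+7+3 = 98
W → C → K → F → G → T → W: 7+11+7+11+33+28 = 97
W → C → K → F → T → G → W: 7+11+7+31+33+14 = 103
… (46 more)
W → C → T → G → F → K → W: 7+29+33+11+7+4 = 91  ← best
The minimum is 91.
One optimal route: W → C → T → G → F → K → W (or its reverse).

Shortest round trip = 91 km.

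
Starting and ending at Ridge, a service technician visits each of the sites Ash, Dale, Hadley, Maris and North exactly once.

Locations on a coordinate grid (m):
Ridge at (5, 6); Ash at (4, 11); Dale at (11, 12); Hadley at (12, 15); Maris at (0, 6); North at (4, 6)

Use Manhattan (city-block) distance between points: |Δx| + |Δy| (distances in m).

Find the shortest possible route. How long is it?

Ridge-Ash-Dale-Hadley-Maris-North-Ridge: 6+8+4+21+4+1 = 44
Ridge-Ash-Dale-Hadley-North-Maris-Ridge: 6+8+4+17+4+5 = 44
Ridge-Ash-Dale-Maris-Hadley-North-Ridge: 6+8+17+21+17+1 = 70
Ridge-Ash-Dale-Maris-North-Hadley-Ridge: 6+8+17+4+17+16 = 68
Ridge-Ash-Dale-North-Hadley-Maris-Ridge: 6+8+13+17+21+5 = 70
Ridge-Ash-Dale-North-Maris-Hadley-Ridge: 6+8+13+4+21+16 = 68
Ridge-Ash-Hadley-Dale-Maris-North-Ridge: 6+12+4+17+4+1 = 44
Ridge-Ash-Hadley-Dale-North-Maris-Ridge: 6+12+4+13+4+5 = 44
Ridge-Ash-Hadley-Maris-Dale-North-Ridge: 6+12+21+17+13+1 = 70
Ridge-Ash-Hadley-Maris-North-Dale-Ridge: 6+12+21+4+13+12 = 68
Ridge-Ash-Hadley-North-Dale-Maris-Ridge: 6+12+17+13+17+5 = 70
Ridge-Ash-Hadley-North-Maris-Dale-Ridge: 6+12+17+4+17+12 = 68
Ridge-Ash-Maris-Dale-Hadley-North-Ridge: 6+9+17+4+17+1 = 54
Ridge-Ash-Maris-Dale-North-Hadley-Ridge: 6+9+17+13+17+16 = 78
… (46 more)
Ridge-Dale-Hadley-Ash-Maris-North-Ridge: 12+4+12+9+4+1 = 42  ← best
The minimum is 42.
One optimal route: Ridge → Dale → Hadley → Ash → Maris → North → Ridge (or its reverse).

Shortest round trip = 42 m.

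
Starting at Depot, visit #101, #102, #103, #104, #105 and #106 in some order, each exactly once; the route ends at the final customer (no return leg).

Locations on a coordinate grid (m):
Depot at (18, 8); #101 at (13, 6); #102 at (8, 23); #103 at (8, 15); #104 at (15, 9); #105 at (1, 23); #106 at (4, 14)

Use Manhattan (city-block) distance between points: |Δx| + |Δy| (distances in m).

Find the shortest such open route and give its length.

There are 6! = 720 possible orderings.
Depot→#101→#102→#103→#104→#105→#106: 7+22+8+13+28+12 = 90
Depot→#101→#102→#103→#104→#106→#105: 7+22+8+13+16+12 = 78
Depot→#101→#102→#103→#105→#104→#106: 7+22+8+15+28+16 = 96
Depot→#101→#102→#103→#105→#106→#104: 7+22+8+15+12+16 = 80
Depot→#101→#102→#103→#106→#104→#105: 7+22+8+5+16+28 = 86
Depot→#101→#102→#103→#106→#105→#104: 7+22+8+5+12+28 = 82
Depot→#101→#102→#104→#103→#105→#106: 7+22+21+13+15+12 = 90
Depot→#101→#102→#104→#103→#106→#105: 7+22+21+13+5+12 = 80
… (712 more)
Depot→#104→#101→#106→#103→#102→#105: 4+5+17+5+8+7 = 46  ← best
The minimum is 46.
One shortest path: Depot → #104 → #101 → #106 → #103 → #102 → #105.

Shortest open route: 46 m.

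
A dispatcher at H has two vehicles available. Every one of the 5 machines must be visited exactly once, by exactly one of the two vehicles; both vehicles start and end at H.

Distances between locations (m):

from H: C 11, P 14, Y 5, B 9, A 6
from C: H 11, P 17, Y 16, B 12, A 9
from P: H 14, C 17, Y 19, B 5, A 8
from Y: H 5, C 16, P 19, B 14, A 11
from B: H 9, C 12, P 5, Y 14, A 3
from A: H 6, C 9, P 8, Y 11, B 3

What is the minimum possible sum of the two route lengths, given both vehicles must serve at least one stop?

There are 2^4 − 1 = 15 ways to divide the 5 stops into two non-empty groups. For each, the best each vehicle can do is its own shortest tour through its group:
  {C} + {P, Y, B, A}: 22 + 38 = 60
  {P} + {C, Y, B, A}: 28 + 42 = 70
  {C, P} + {Y, B, A}: 42 + 28 = 70
  {Y} + {C, P, B, A}: 10 + 42 = 52
  {C, Y} + {P, B, A}: 32 + 28 = 60
  {P, Y} + {C, B, A}: 38 + 32 = 70
  … (15 splits in total)
Best: vehicle 1 H → Y → H = 10; vehicle 2 H → C → P → B → A → H = 42; combined 52.

52 m — the smallest possible combined total.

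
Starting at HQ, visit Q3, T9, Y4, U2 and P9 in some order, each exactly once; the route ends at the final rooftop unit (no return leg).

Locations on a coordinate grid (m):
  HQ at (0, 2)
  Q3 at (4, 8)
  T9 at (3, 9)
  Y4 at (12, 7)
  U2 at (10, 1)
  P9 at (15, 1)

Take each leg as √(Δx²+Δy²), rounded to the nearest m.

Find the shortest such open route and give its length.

28 m — the minimum one-way total.

There are 5! = 120 possible orderings.
HQ - Q3 - T9 - Y4 - U2 - P9: 7+1+9+6+5 = 28
HQ - Q3 - T9 - Y4 - P9 - U2: 7+1+9+7+5 = 29
HQ - Q3 - T9 - U2 - Y4 - P9: 7+1+11+6+7 = 32
HQ - Q3 - T9 - U2 - P9 - Y4: 7+1+11+5+7 = 31
HQ - Q3 - T9 - P9 - Y4 - U2: 7+1+14+7+6 = 35
HQ - Q3 - T9 - P9 - U2 - Y4: 7+1+14+5+6 = 33
HQ - Q3 - Y4 - T9 - U2 - P9: 7+8+9+11+5 = 40
HQ - Q3 - Y4 - T9 - P9 - U2: 7+8+9+14+5 = 43
HQ - Q3 - Y4 - U2 - T9 - P9: 7+8+6+11+14 = 46
HQ - Q3 - Y4 - U2 - P9 - T9: 7+8+6+5+14 = 40
HQ - Q3 - Y4 - P9 - T9 - U2: 7+8+7+14+11 = 47
HQ - Q3 - Y4 - P9 - U2 - T9: 7+8+7+5+11 = 38
HQ - Q3 - U2 - T9 - Y4 - P9: 7+9+11+9+7 = 43
HQ - Q3 - U2 - T9 - P9 - Y4: 7+9+11+14+7 = 48
… (106 more)
The minimum is 28.
One shortest path: HQ → Q3 → T9 → Y4 → U2 → P9.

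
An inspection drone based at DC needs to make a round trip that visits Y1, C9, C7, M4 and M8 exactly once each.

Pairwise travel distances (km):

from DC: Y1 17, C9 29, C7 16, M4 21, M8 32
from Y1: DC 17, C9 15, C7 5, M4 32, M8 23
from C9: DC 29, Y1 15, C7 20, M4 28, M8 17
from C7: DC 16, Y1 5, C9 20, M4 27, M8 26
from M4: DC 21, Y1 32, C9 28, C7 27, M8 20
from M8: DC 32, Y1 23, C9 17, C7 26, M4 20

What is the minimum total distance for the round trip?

Minimum total distance: 94 km.

DC → Y1 → C9 → C7 → M4 → M8 → DC: 17+15+20+27+20+32 = 131
DC → Y1 → C9 → C7 → M8 → M4 → DC: 17+15+20+26+20+21 = 119
DC → Y1 → C9 → M4 → C7 → M8 → DC: 17+15+28+27+26+32 = 145
DC → Y1 → C9 → M4 → M8 → C7 → DC: 17+15+28+20+26+16 = 122
DC → Y1 → C9 → M8 → C7 → M4 → DC: 17+15+17+26+27+21 = 123
DC → Y1 → C9 → M8 → M4 → C7 → DC: 17+15+17+20+27+16 = 112
DC → Y1 → C7 → C9 → M4 → M8 → DC: 17+5+20+28+20+32 = 122
DC → Y1 → C7 → C9 → M8 → M4 → DC: 17+5+20+17+20+21 = 100
DC → Y1 → C7 → M4 → C9 → M8 → DC: 17+5+27+28+17+32 = 126
DC → Y1 → C7 → M4 → M8 → C9 → DC: 17+5+27+20+17+29 = 115
DC → Y1 → C7 → M8 → C9 → M4 → DC: 17+5+26+17+28+21 = 114
DC → Y1 → C7 → M8 → M4 → C9 → DC: 17+5+26+20+28+29 = 125
DC → Y1 → M4 → C9 → C7 → M8 → DC: 17+32+28+20+26+32 = 155
DC → Y1 → M4 → C9 → M8 → C7 → DC: 17+32+28+17+26+16 = 136
… (46 more)
DC → C7 → Y1 → C9 → M8 → M4 → DC: 16+5+15+17+20+21 = 94  ← best
The minimum is 94.
One optimal route: DC → C7 → Y1 → C9 → M8 → M4 → DC (or its reverse).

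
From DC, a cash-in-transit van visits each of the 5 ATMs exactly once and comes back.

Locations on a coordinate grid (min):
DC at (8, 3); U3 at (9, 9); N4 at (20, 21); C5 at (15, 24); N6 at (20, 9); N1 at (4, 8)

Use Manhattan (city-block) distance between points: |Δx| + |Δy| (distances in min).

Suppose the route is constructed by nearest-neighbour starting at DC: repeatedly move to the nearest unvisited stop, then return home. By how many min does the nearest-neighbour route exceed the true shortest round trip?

The nearest-neighbour route is 4 min longer than optimal.

From DC: U3=7, N1=9, N6=18, C5=28, N4=30 → choose U3 (7).
From U3: N1=6, N6=11, C5=21, N4=23 → choose N1 (6).
From N1: N6=17, C5=27, N4=29 → choose N6 (17).
From N6: N4=12, C5=20 → choose N4 (12).
From N4: C5=8 → choose C5 (8).
NN route DC → U3 → N1 → N6 → N4 → C5 → DC costs 78.
Optimal: DC → U3 → C5 → N4 → N6 → N1 → DC costs 74 (by enumerating all 60 distinct tours).
Excess = 78 − 74 = 4.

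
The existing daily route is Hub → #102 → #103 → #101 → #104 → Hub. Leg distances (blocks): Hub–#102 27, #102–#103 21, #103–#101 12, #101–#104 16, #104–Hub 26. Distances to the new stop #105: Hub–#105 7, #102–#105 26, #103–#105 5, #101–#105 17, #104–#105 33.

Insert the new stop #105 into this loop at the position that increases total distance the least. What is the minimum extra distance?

+6 blocks — insert #105 between Hub and #102.

Insertion cost between consecutive stops i–j is d(i,#105) + d(#105,j) − d(i,j):
  between Hub and #102: 7 + 26 − 27 = 6
  between #102 and #103: 26 + 5 − 21 = 10
  between #103 and #101: 5 + 17 − 12 = 10
  between #101 and #104: 17 + 33 − 16 = 34
  between #104 and Hub: 33 + 7 − 26 = 14
Cheapest insertion is between Hub and #102, adding 6.
New total = 102 + 6 = 108.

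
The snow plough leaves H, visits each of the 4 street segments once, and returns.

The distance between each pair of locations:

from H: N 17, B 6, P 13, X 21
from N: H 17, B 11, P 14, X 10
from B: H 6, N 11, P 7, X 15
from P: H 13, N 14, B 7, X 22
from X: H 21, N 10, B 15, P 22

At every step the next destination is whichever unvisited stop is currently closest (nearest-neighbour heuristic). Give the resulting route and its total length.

At H the remaining stops are B 6, P 13, N 17, X 21; go to B.
At B the remaining stops are P 7, N 11, X 15; go to P.
At P the remaining stops are N 14, X 22; go to N.
At N the remaining stops are X 10; go to X.
Return X→H: 21.
Total = 6 + 7 + 14 + 10 + 21 = 58.

Nearest-neighbour total = 58; route H → B → P → N → X → H.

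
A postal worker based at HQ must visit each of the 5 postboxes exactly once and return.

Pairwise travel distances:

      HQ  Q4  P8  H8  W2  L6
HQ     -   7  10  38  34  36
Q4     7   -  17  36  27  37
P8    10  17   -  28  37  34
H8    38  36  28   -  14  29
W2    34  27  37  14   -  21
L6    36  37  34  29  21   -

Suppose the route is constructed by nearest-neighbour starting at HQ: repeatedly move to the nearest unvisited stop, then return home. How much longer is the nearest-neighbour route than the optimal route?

Excess over optimum: 6.

From HQ: Q4=7, P8=10, W2=34, L6=36, H8=38 → choose Q4 (7).
From Q4: P8=17, W2=27, H8=36, L6=37 → choose P8 (17).
From P8: H8=28, L6=34, W2=37 → choose H8 (28).
From H8: W2=14, L6=29 → choose W2 (14).
From W2: L6=21 → choose L6 (21).
NN route HQ → Q4 → P8 → H8 → W2 → L6 → HQ costs 123.
Optimal: HQ → Q4 → L6 → W2 → H8 → P8 → HQ costs 117 (by enumerating all 60 distinct tours).
Excess = 123 − 117 = 6.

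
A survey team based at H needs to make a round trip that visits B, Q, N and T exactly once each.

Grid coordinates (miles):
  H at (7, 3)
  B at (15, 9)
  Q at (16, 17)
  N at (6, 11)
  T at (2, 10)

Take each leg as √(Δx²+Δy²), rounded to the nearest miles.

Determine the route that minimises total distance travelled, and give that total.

H→B→Q→N→T→H: 10+8+12+4+9 = 43
H→B→Q→T→N→H: 10+8+16+4+8 = 46
H→B→N→Q→T→H: 10+9+12+16+9 = 56
H→B→N→T→Q→H: 10+9+4+16+17 = 56
H→B→T→Q→N→H: 10+13+16+12+8 = 59
H→B→T→N→Q→H: 10+13+4+12+17 = 56
H→Q→B→N→T→H: 17+8+9+4+9 = 47
H→Q→B→T→N→H: 17+8+13+4+8 = 50
H→Q→N→B→T→H: 17+12+9+13+9 = 60
H→Q→T→B→N→H: 17+16+13+9+8 = 63
H→N→B→Q→T→H: 8+9+8+16+9 = 50
H→N→Q→B→T→H: 8+12+8+13+9 = 50
The minimum is 43.
One optimal route: H → B → Q → N → T → H (or its reverse).

Shortest round trip = 43 miles.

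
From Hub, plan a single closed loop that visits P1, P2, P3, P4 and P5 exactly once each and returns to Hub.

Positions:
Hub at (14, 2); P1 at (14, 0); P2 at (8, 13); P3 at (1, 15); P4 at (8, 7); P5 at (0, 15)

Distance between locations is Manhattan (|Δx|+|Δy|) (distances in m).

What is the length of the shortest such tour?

With 5 stops there are 5!/2 = 60 distinct round trips (a route and its reverse cost the same).
Hub-P1-P2-P3-P4-P5-Hub: 2+19+9+15+16+27 = 88
Hub-P1-P2-P3-P5-P4-Hub: 2+19+9+1+16+11 = 58
Hub-P1-P2-P4-P3-P5-Hub: 2+19+6+15+1+27 = 70
Hub-P1-P2-P4-P5-P3-Hub: 2+19+6+16+1+26 = 70
Hub-P1-P2-P5-P3-P4-Hub: 2+19+10+1+15+11 = 58
Hub-P1-P2-P5-P4-P3-Hub: 2+19+10+16+15+26 = 88
Hub-P1-P3-P2-P4-P5-Hub: 2+28+9+6+16+27 = 88
Hub-P1-P3-P2-P5-P4-Hub: 2+28+9+10+16+11 = 76
Hub-P1-P3-P4-P2-P5-Hub: 2+28+15+6+10+27 = 88
Hub-P1-P3-P4-P5-P2-Hub: 2+28+15+16+10+17 = 88
Hub-P1-P3-P5-P2-P4-Hub: 2+28+1+10+6+11 = 58
Hub-P1-P3-P5-P4-P2-Hub: 2+28+1+16+6+17 = 70
Hub-P1-P4-P2-P3-P5-Hub: 2+13+6+9+1+27 = 58
Hub-P1-P4-P2-P5-P3-Hub: 2+13+6+10+1+26 = 58
… (46 more)
The minimum is 58.
One optimal route: Hub → P1 → P2 → P3 → P5 → P4 → Hub (or its reverse).

58 m — the shortest possible round trip.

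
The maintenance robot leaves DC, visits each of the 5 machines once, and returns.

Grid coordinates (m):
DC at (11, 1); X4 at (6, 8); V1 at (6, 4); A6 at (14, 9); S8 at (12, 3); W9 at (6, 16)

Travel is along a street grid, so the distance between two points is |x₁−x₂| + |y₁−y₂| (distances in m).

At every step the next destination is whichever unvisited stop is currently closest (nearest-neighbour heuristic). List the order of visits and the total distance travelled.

From DC: distances to unvisited — S8=3, V1=8, A6=11, X4=12, W9=20. Nearest is S8 (3).
From S8: distances to unvisited — V1=7, A6=8, X4=11, W9=19. Nearest is V1 (7).
From V1: distances to unvisited — X4=4, W9=12, A6=13. Nearest is X4 (4).
From X4: distances to unvisited — W9=8, A6=9. Nearest is W9 (8).
From W9: distances to unvisited — A6=15. Nearest is A6 (15).
Return A6→DC: 11.
Total = 3 + 7 + 4 + 8 + 15 + 11 = 48.

48 m along DC → S8 → V1 → X4 → W9 → A6 → DC.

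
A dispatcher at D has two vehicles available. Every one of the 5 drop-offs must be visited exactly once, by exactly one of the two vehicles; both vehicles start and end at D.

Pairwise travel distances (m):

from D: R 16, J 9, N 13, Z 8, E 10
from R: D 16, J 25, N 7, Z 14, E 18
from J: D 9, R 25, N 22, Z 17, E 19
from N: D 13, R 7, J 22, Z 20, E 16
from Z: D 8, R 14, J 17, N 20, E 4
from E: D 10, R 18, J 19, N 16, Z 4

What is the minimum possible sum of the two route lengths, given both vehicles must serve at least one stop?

Minimum combined distance: 66 m.

There are 2^4 − 1 = 15 ways to divide the 5 stops into two non-empty groups. For each, the best each vehicle can do is its own shortest tour through its group:
  {R} + {J, N, Z, E}: 32 + 59 = 91
  {J} + {R, N, Z, E}: 18 + 48 = 66
  {R, J} + {N, Z, E}: 50 + 41 = 91
  {N} + {R, J, Z, E}: 26 + 62 = 88
  {R, N} + {J, Z, E}: 36 + 40 = 76
  {J, N} + {R, Z, E}: 44 + 44 = 88
  … (15 splits in total)
Best: vehicle 1 D → J → D = 18; vehicle 2 D → N → R → Z → E → D = 48; combined 66.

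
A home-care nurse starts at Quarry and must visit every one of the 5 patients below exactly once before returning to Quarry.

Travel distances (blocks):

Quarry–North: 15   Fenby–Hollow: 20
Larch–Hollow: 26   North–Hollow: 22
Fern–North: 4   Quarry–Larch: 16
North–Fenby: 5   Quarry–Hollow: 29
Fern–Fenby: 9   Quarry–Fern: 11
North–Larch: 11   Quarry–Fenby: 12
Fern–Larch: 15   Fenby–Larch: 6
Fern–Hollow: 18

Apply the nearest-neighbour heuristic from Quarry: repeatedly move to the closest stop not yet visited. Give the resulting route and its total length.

At Quarry the remaining stops are Fern 11, Fenby 12, North 15, Larch 16, Hollow 29; go to Fern.
At Fern the remaining stops are North 4, Fenby 9, Larch 15, Hollow 18; go to North.
At North the remaining stops are Fenby 5, Larch 11, Hollow 22; go to Fenby.
At Fenby the remaining stops are Larch 6, Hollow 20; go to Larch.
At Larch the remaining stops are Hollow 26; go to Hollow.
Return Hollow→Quarry: 29.
Total = 11 + 4 + 5 + 6 + 26 + 29 = 81.

81 blocks along Quarry → Fern → North → Fenby → Larch → Hollow → Quarry.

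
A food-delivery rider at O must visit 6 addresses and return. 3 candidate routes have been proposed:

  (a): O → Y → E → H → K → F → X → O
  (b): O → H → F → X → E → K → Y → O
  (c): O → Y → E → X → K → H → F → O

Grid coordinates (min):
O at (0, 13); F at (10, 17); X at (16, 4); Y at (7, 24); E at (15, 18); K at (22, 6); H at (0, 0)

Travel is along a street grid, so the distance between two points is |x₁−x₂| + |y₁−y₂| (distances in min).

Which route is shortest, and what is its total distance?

(a): 18 + 14 + 33 + 28 + 23 + 19 + 25 = 160
(b): 13 + 27 + 19 + 15 + 19 + 33 + 18 = 144
(c): 18 + 14 + 15 + 8 + 28 + 27 + 14 = 124

Shortest is (c), total 124 min.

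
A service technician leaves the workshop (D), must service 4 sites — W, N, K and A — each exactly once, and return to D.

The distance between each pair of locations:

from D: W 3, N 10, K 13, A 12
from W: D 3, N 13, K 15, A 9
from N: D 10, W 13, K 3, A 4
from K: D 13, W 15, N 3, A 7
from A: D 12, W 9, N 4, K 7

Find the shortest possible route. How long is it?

Minimum total distance: 32.

With 4 stops there are 4!/2 = 12 distinct round trips (a route and its reverse cost the same).
D - W - N - K - A - D: 3+13+3+7+12 = 38
D - W - N - A - K - D: 3+13+4+7+13 = 40
D - W - K - N - A - D: 3+15+3+4+12 = 37
D - W - K - A - N - D: 3+15+7+4+10 = 39
D - W - A - N - K - D: 3+9+4+3+13 = 32
D - W - A - K - N - D: 3+9+7+3+10 = 32
D - N - W - K - A - D: 10+13+15+7+12 = 57
D - N - W - A - K - D: 10+13+9+7+13 = 52
D - N - K - W - A - D: 10+3+15+9+12 = 49
D - N - A - W - K - D: 10+4+9+15+13 = 51
D - K - W - N - A - D: 13+15+13+4+12 = 57
D - K - N - W - A - D: 13+3+13+9+12 = 50
The minimum is 32.
One optimal route: D → W → A → N → K → D (or its reverse).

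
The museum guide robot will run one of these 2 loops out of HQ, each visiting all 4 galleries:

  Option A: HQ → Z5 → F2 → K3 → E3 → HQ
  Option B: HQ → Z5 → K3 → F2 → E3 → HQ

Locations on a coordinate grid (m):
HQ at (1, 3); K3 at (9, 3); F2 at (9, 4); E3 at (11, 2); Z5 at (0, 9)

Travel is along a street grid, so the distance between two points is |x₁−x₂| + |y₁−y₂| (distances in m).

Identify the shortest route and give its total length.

Option A: 7 + 14 + 1 + 3 + 11 = 36
Option B: 7 + 15 + 1 + 4 + 11 = 38

36 m — Option A is the shortest.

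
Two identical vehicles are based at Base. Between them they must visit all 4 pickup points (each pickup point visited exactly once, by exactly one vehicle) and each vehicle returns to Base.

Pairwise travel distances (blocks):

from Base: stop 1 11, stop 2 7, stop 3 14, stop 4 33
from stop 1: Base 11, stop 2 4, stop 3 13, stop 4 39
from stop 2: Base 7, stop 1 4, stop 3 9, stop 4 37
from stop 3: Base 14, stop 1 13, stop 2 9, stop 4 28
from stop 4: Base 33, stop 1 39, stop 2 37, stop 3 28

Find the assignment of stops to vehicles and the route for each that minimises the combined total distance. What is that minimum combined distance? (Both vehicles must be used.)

97 blocks — the smallest possible combined total.

Try each way of splitting the stops between the two vehicles (each non-empty) and, for each split, find the best tour for each vehicle:
  {stop 1} + {stop 2, stop 3, stop 4}: 22 + 77 = 99
  {stop 2} + {stop 1, stop 3, stop 4}: 14 + 85 = 99
  {stop 1, stop 2} + {stop 3, stop 4}: 22 + 75 = 97
  {stop 3} + {stop 1, stop 2, stop 4}: 28 + 83 = 111
  {stop 1, stop 3} + {stop 2, stop 4}: 38 + 77 = 115
  {stop 2, stop 3} + {stop 1, stop 4}: 30 + 83 = 113
  … (7 splits in total)
Best: vehicle 1 Base → stop 1 → stop 2 → Base = 22; vehicle 2 Base → stop 3 → stop 4 → Base = 75; combined 97.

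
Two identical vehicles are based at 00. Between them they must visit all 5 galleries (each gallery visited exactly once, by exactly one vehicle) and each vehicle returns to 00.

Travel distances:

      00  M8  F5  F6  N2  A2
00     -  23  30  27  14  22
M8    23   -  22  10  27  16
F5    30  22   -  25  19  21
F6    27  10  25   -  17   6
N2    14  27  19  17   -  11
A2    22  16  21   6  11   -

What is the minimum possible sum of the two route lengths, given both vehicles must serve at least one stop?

There are 2^4 − 1 = 15 ways to divide the 5 stops into two non-empty groups. For each, the best each vehicle can do is its own shortest tour through its group:
  {M8} + {F5, F6, N2, A2}: 46 + 86 = 132
  {F5} + {M8, F6, N2, A2}: 60 + 64 = 124
  {M8, F5} + {F6, N2, A2}: 75 + 58 = 133
  {F6} + {M8, F5, N2, A2}: 54 + 91 = 145
  {M8, F6} + {F5, N2, A2}: 60 + 76 = 136
  {F5, F6} + {M8, N2, A2}: 82 + 64 = 146
  … (15 splits in total)
  {N2} + {M8, F5, F6, A2}: 28 + 90 = 118  ← best
Best: vehicle 1 00 → N2 → 00 = 28; vehicle 2 00 → M8 → F6 → A2 → F5 → 00 = 90; combined 118.

Minimum combined distance: 118.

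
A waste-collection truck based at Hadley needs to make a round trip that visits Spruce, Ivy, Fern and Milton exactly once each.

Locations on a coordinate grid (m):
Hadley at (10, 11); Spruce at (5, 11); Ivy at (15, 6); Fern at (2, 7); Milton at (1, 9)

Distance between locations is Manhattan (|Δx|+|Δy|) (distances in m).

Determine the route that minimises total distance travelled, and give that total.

38 m — the shortest possible round trip.

There are 12 distinct closed tours to check (reversals are equivalent).
Hadley→Spruce→Ivy→Fern→Milton→Hadley: 5+15+14+3+11 = 48
Hadley→Spruce→Ivy→Milton→Fern→Hadley: 5+15+17+3+12 = 52
Hadley→Spruce→Fern→Ivy→Milton→Hadley: 5+7+14+17+11 = 54
Hadley→Spruce→Fern→Milton→Ivy→Hadley: 5+7+3+17+10 = 42
Hadley→Spruce→Milton→Ivy→Fern→Hadley: 5+6+17+14+12 = 54
Hadley→Spruce→Milton→Fern→Ivy→Hadley: 5+6+3+14+10 = 38
Hadley→Ivy→Spruce→Fern→Milton→Hadley: 10+15+7+3+11 = 46
Hadley→Ivy→Spruce→Milton→Fern→Hadley: 10+15+6+3+12 = 46
Hadley→Ivy→Fern→Spruce→Milton→Hadley: 10+14+7+6+11 = 48
Hadley→Ivy→Milton→Spruce→Fern→Hadley: 10+17+6+7+12 = 52
Hadley→Fern→Spruce→Ivy→Milton→Hadley: 12+7+15+17+11 = 62
Hadley→Fern→Ivy→Spruce→Milton→Hadley: 12+14+15+6+11 = 58
The minimum is 38.
One optimal route: Hadley → Spruce → Milton → Fern → Ivy → Hadley (or its reverse).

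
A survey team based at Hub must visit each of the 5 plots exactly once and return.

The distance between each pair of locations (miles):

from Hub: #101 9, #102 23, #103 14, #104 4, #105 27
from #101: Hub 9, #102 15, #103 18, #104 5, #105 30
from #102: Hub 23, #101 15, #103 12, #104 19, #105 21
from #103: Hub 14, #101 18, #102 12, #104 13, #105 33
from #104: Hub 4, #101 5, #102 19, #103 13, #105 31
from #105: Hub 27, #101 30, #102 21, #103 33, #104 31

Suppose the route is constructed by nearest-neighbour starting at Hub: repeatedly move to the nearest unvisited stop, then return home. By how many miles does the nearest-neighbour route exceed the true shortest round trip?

Hub: #104=4, #101=9, #103=14, #102=23, #105=27 ⇒ #104
#104: #101=5, #103=13, #102=19, #105=31 ⇒ #101
#101: #102=15, #103=18, #105=30 ⇒ #102
#102: #103=12, #105=21 ⇒ #103
#103: #105=33 ⇒ #105
NN route Hub → #104 → #101 → #102 → #103 → #105 → Hub costs 96.
Optimal: Hub → #103 → #102 → #105 → #101 → #104 → Hub costs 86 (by enumerating all 60 distinct tours).
Excess = 96 − 86 = 10.

The nearest-neighbour route is 10 miles longer than optimal.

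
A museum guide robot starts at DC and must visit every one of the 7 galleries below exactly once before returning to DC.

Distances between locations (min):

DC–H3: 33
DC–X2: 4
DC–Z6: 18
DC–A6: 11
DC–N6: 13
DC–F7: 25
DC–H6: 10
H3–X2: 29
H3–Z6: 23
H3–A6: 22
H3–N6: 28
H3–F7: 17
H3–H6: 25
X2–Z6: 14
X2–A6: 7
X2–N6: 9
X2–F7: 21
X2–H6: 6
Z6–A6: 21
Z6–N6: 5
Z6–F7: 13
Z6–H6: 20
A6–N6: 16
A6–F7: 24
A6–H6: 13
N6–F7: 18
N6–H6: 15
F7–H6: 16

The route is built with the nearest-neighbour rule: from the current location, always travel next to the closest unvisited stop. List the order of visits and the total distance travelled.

From DC: distances to unvisited — X2=4, H6=10, A6=11, N6=13, Z6=18, F7=25, H3=33. Nearest is X2 (4).
From X2: distances to unvisited — H6=6, A6=7, N6=9, Z6=14, F7=21, H3=29. Nearest is H6 (6).
From H6: distances to unvisited — A6=13, N6=15, F7=16, Z6=20, H3=25. Nearest is A6 (13).
From A6: distances to unvisited — N6=16, Z6=21, H3=22, F7=24. Nearest is N6 (16).
From N6: distances to unvisited — Z6=5, F7=18, H3=28. Nearest is Z6 (5).
From Z6: distances to unvisited — F7=13, H3=23. Nearest is F7 (13).
From F7: distances to unvisited — H3=17. Nearest is H3 (17).
Return H3→DC: 33.
Total = 4 + 6 + 13 + 16 + 5 + 13 + 17 + 33 = 107.

107 min along DC → X2 → H6 → A6 → N6 → Z6 → F7 → H3 → DC.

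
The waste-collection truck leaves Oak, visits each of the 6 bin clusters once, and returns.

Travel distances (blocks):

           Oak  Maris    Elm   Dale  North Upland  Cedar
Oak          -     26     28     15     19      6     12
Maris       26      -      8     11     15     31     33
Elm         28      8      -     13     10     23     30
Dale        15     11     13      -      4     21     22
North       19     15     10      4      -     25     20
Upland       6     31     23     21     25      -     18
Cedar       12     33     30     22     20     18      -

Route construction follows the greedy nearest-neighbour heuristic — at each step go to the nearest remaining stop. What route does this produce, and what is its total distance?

95 blocks along Oak → Upland → Cedar → North → Dale → Maris → Elm → Oak.

Oak → [Upland:6 / Cedar:12 / Dale:15 / North:19 / Maris:26 / Elm:28] → Upland (6)
Upland → [Cedar:18 / Dale:21 / Elm:23 / North:25 / Maris:31] → Cedar (18)
Cedar → [North:20 / Dale:22 / Elm:30 / Maris:33] → North (20)
North → [Dale:4 / Elm:10 / Maris:15] → Dale (4)
Dale → [Maris:11 / Elm:13] → Maris (11)
Maris → [Elm:8] → Elm (8)
Return Elm→Oak: 28.
Total = 6 + 18 + 20 + 4 + 11 + 8 + 28 = 95.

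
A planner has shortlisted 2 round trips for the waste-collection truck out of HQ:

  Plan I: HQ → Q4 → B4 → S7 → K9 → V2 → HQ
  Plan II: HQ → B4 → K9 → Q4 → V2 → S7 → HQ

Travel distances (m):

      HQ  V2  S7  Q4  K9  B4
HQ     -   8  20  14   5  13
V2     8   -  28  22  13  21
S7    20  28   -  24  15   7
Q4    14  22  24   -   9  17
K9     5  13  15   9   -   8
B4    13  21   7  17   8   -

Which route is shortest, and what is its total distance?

74 m — Plan I is the shortest.

Plan I: 14 + 17 + 7 + 15 + 13 + 8 = 74
Plan II: 13 + 8 + 9 + 22 + 28 + 20 = 100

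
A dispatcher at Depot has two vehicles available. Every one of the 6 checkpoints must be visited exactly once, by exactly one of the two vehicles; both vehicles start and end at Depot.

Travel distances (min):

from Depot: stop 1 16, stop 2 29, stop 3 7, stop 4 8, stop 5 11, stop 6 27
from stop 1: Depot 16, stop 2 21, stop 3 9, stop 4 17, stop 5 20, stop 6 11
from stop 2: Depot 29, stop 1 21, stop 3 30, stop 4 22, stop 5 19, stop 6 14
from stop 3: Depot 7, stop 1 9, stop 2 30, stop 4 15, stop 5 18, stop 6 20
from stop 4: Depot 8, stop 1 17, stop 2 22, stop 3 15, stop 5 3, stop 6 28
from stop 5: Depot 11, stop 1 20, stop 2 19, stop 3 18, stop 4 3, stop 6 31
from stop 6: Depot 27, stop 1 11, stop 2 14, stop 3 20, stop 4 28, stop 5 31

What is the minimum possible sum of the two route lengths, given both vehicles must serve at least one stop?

Try each way of splitting the stops between the two vehicles (each non-empty) and, for each split, find the best tour for each vehicle:
  {stop 1} + {stop 2, stop 3, stop 4, stop 5, stop 6}: 32 + 71 = 103
  {stop 2} + {stop 1, stop 3, stop 4, stop 5, stop 6}: 58 + 69 = 127
  {stop 1, stop 2} + {stop 3, stop 4, stop 5, stop 6}: 66 + 69 = 135
  {stop 3} + {stop 1, stop 2, stop 4, stop 5, stop 6}: 14 + 71 = 85
  {stop 1, stop 3} + {stop 2, stop 4, stop 5, stop 6}: 32 + 71 = 103
  {stop 2, stop 3} + {stop 1, stop 4, stop 5, stop 6}: 66 + 69 = 135
  … (31 splits in total)
Best: vehicle 1 Depot → stop 3 → Depot = 14; vehicle 2 Depot → stop 1 → stop 6 → stop 2 → stop 5 → stop 4 → Depot = 71; combined 85.

Minimum combined distance: 85 min.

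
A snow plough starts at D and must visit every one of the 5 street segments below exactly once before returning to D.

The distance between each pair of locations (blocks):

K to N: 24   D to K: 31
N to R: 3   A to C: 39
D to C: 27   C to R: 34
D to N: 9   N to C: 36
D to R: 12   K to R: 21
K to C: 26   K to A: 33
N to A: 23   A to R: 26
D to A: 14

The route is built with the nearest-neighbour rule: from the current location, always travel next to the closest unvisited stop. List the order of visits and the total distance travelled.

112 blocks along D → N → R → K → C → A → D.

D → [N:9 / R:12 / A:14 / C:27 / K:31] → N (9)
N → [R:3 / A:23 / K:24 / C:36] → R (3)
R → [K:21 / A:26 / C:34] → K (21)
K → [C:26 / A:33] → C (26)
C → [A:39] → A (39)
Return A→D: 14.
Total = 9 + 3 + 21 + 26 + 39 + 14 = 112.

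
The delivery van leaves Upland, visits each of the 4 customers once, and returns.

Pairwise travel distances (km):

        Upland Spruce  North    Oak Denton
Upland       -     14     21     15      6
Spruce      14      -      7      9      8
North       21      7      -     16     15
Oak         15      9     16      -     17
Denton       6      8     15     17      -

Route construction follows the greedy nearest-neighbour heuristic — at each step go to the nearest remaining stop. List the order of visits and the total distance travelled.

52 km along Upland → Denton → Spruce → North → Oak → Upland.

From Upland: distances to unvisited — Denton=6, Spruce=14, Oak=15, North=21. Nearest is Denton (6).
From Denton: distances to unvisited — Spruce=8, North=15, Oak=17. Nearest is Spruce (8).
From Spruce: distances to unvisited — North=7, Oak=9. Nearest is North (7).
From North: distances to unvisited — Oak=16. Nearest is Oak (16).
Return Oak→Upland: 15.
Total = 6 + 8 + 7 + 16 + 15 = 52.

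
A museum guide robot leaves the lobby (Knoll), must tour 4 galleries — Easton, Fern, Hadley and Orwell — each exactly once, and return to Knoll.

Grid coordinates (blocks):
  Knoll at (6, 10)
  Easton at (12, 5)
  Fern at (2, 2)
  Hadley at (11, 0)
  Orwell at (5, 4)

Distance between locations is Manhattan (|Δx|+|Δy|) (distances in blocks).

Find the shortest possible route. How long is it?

Minimum total distance: 40 blocks.

Knoll - Easton - Fern - Hadley - Orwell - Knoll: 11+13+11+10+7 = 52
Knoll - Easton - Fern - Orwell - Hadley - Knoll: 11+13+5+10+15 = 54
Knoll - Easton - Hadley - Fern - Orwell - Knoll: 11+6+11+5+7 = 40
Knoll - Easton - Hadley - Orwell - Fern - Knoll: 11+6+10+5+12 = 44
Knoll - Easton - Orwell - Fern - Hadley - Knoll: 11+8+5+11+15 = 50
Knoll - Easton - Orwell - Hadley - Fern - Knoll: 11+8+10+11+12 = 52
Knoll - Fern - Easton - Hadley - Orwell - Knoll: 12+13+6+10+7 = 48
Knoll - Fern - Easton - Orwell - Hadley - Knoll: 12+13+8+10+15 = 58
Knoll - Fern - Hadley - Easton - Orwell - Knoll: 12+11+6+8+7 = 44
Knoll - Fern - Orwell - Easton - Hadley - Knoll: 12+5+8+6+15 = 46
Knoll - Hadley - Easton - Fern - Orwell - Knoll: 15+6+13+5+7 = 46
Knoll - Hadley - Fern - Easton - Orwell - Knoll: 15+11+13+8+7 = 54
The minimum is 40.
One optimal route: Knoll → Easton → Hadley → Fern → Orwell → Knoll (or its reverse).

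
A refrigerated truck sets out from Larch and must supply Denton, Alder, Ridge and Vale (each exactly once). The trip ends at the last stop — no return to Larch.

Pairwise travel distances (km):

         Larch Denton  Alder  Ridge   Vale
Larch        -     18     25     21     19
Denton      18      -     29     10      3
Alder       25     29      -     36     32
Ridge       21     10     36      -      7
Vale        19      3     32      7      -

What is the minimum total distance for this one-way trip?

60 km — the minimum one-way total.

There are 4! = 24 possible orderings.
Larch → Denton → Alder → Ridge → Vale: 18+29+36+7 = 90
Larch → Denton → Alder → Vale → Ridge: 18+29+32+7 = 86
Larch → Denton → Ridge → Alder → Vale: 18+10+36+32 = 96
Larch → Denton → Ridge → Vale → Alder: 18+10+7+32 = 67
Larch → Denton → Vale → Alder → Ridge: 18+3+32+36 = 89
Larch → Denton → Vale → Ridge → Alder: 18+3+7+36 = 64
Larch → Alder → Denton → Ridge → Vale: 25+29+10+7 = 71
Larch → Alder → Denton → Vale → Ridge: 25+29+3+7 = 64
Larch → Alder → Ridge → Denton → Vale: 25+36+10+3 = 74
Larch → Alder → Ridge → Vale → Denton: 25+36+7+3 = 71
Larch → Alder → Vale → Denton → Ridge: 25+32+3+10 = 70
Larch → Alder → Vale → Ridge → Denton: 25+32+7+10 = 74
Larch → Ridge → Denton → Alder → Vale: 21+10+29+32 = 92
Larch → Ridge → Denton → Vale → Alder: 21+10+3+32 = 66
… (10 more)
Larch → Ridge → Vale → Denton → Alder: 21+7+3+29 = 60  ← best
The minimum is 60.
One shortest path: Larch → Ridge → Vale → Denton → Alder.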